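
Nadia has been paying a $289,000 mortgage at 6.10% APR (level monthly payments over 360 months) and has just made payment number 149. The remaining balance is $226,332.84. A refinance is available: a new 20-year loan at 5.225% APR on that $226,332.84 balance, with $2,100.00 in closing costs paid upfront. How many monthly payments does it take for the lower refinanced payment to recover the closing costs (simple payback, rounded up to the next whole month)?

Current payment = 289,000 × 6.1%/12 / (1 − (1+0.0050833)^−360) = $1,751.32.
Refinanced payment = 226,332.84 × 0.0043542 / (1 − (1+0.0043542)^−240) = $1,521.97.
Monthly savings = $1,751.32 − $1,521.97 = $229.35.
Break-even = $2,100.00 / $229.35 = 9.16 → 10 months.

10 months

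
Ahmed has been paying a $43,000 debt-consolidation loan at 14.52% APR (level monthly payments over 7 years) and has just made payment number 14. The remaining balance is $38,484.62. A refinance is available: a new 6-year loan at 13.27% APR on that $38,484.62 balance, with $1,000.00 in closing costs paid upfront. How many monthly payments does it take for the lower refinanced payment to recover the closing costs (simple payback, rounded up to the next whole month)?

25 months

Current payment = 43,000 × 14.52%/12 / (1 − (1+0.0121000)^−84) = $818.22.
Refinanced payment = 38,484.62 × 0.0110583 / (1 − (1+0.0110583)^−72) = $778.04.
Monthly savings = $818.22 − $778.04 = $40.18.
Break-even = $1,000.00 / $40.18 = 24.89 → 25 months.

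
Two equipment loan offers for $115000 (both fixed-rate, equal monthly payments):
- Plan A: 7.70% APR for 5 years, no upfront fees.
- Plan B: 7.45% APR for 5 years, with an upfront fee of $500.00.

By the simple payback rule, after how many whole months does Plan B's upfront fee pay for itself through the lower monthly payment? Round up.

37 months

Plan A: monthly rate = 7.7%/12 = 0.0064167; payment = 115,000 × 0.0064167 / (1 − (1+0.0064167)^−60) = $2,315.31.
Plan B: monthly rate = 7.45%/12 = 0.0062083; payment = 115,000 × 0.0062083 / (1 − (1+0.0062083)^−60) = $2,301.63.
Monthly savings = $2,315.31 − $2,301.63 = $13.68.
Break-even = $500.00 / $13.68 = 36.55 → 37 months.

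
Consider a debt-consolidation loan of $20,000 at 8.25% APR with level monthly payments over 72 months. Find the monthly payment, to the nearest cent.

$353.11

Monthly rate = 8.25%/12 = 0.0068750; payment = 20,000 × 0.0068750 / (1 − (1+0.0068750)^−72) = $353.11.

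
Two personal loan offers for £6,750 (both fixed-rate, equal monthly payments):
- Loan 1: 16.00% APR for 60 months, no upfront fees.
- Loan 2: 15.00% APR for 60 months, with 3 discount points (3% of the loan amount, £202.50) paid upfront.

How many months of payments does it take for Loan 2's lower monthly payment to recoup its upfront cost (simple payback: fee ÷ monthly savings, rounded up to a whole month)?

57 months

Loan 1: monthly rate = 16%/12 = 0.0133333; payment = 6,750 × 0.0133333 / (1 − (1+0.0133333)^−60) = £164.15.
Loan 2: monthly rate = 15%/12 = 0.0125000; payment = 6,750 × 0.0125000 / (1 − (1+0.0125000)^−60) = £160.58.
Monthly savings = £164.15 − £160.58 = £3.57.
Break-even = £202.50 / £3.57 = 56.72 → 57 months.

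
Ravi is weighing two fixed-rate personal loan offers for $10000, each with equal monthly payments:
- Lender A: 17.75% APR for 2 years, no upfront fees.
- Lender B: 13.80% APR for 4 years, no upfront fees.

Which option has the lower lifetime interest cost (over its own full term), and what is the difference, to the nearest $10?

Lender A by $1,120

Lender A: monthly rate = 17.75%/12 = 0.0147917; payment = 10,000 × 0.0147917 / (1 − (1+0.0147917)^−24) = $498.03.
Total interest on Lender A = 24 × $498.03 − $10,000 = $1,952.72.
Lender B: at 13.80% the monthly rate is 0.0115000, so the payment is 10,000 × 0.0115000 / (1 − 1.0115000^−48) = $272.26.
Total interest on Lender B = 48 × $272.26 − $10,000 = $3,068.48.
Lender A is lower by $1,115.76.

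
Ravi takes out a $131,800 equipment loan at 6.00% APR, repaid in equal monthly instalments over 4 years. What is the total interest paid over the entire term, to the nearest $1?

At 6.00% the monthly rate is 0.0050000, so the payment is 131,800 × 0.0050000 / (1 − 1.0050000^−48) = $3,095.33.
Total paid = 48 × $3,095.33 = $148,575.84; interest = $148,575.84 − $131,800 = $16,775.84.

$16,776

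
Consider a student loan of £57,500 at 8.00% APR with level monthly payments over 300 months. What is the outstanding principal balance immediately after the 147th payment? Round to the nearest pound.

£42,483

With monthly rate i = 8%/12 = 0.0066667, the balance after k of n payments is P · [(1+i)^n − (1+i)^k] / [(1+i)^n − 1].
(1+0.0066667)^300 = 7.34017596 and (1+0.0066667)^147 = 2.65580492, so the balance is 57,500 × (7.34017596 − 2.65580492) / (7.34017596 − 1) = £42,483.26.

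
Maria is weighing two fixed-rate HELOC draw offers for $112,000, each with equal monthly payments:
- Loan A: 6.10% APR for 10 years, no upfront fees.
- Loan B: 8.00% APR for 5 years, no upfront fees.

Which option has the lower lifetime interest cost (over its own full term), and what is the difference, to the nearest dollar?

Loan A: at 6.10% the monthly rate is 0.0050833, so the payment is 112,000 × 0.0050833 / (1 − 1.0050833^−120) = $1,249.06.
Total interest on Loan A = 120 × $1,249.06 − $112,000 = $37,887.20.
Loan B: monthly rate = 8%/12 = 0.0066667; payment = 112,000 × 0.0066667 / (1 − (1+0.0066667)^−60) = $2,270.96.
Total interest on Loan B = 60 × $2,270.96 − $112,000 = $24,257.60.
Loan B is lower by $13,629.60.

Loan B by $13,630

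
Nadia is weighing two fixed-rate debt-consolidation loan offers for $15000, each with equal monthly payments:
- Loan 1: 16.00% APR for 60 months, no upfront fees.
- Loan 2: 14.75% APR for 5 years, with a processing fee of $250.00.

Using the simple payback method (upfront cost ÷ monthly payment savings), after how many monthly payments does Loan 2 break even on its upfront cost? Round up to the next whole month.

Loan 1: monthly rate = 16%/12 = 0.0133333; payment = 15,000 × 0.0133333 / (1 − (1+0.0133333)^−60) = $364.77.
Loan 2: at 14.75% the monthly rate is 0.0122917, so the payment is 15,000 × 0.0122917 / (1 − 1.0122917^−60) = $354.88.
Monthly savings = $364.77 − $354.88 = $9.89.
Break-even = $250.00 / $9.89 = 25.28 → 26 months.

26 months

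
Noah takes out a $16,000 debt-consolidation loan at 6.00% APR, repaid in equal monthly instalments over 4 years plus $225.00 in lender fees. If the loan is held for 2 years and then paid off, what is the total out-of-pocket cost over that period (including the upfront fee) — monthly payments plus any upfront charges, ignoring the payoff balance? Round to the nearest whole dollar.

At 6.00% the monthly rate is 0.0050000, so the payment is 16,000 × 0.0050000 / (1 − 1.0050000^−48) = $375.76.
Total outlay = 24 × $375.76 + $225.00 = $9,243.24.

$9,243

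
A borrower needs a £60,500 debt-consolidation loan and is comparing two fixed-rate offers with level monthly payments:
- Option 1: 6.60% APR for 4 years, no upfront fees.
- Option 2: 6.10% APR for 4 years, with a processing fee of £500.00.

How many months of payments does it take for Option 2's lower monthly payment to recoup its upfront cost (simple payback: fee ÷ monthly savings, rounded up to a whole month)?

36 months

Option 1: monthly rate = 6.6%/12 = 0.0055000; payment = 60,500 × 0.0055000 / (1 − (1+0.0055000)^−48) = £1,437.55.
Option 2: at 6.10% the monthly rate is 0.0050833, so the payment is 60,500 × 0.0050833 / (1 − 1.0050833^−48) = £1,423.62.
Monthly savings = £1,437.55 − £1,423.62 = £13.93.
Break-even = £500.00 / £13.93 = 35.89 → 36 months.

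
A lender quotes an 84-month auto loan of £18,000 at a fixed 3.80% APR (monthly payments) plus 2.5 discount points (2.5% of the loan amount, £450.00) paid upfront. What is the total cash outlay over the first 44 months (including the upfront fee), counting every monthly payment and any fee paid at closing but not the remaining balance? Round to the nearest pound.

£11,203

Monthly rate = 3.8%/12 = 0.0031667; payment = 18,000 × 0.0031667 / (1 − (1+0.0031667)^−84) = £244.38.
Total outlay = 44 × £244.38 + £450.00 = £11,202.72.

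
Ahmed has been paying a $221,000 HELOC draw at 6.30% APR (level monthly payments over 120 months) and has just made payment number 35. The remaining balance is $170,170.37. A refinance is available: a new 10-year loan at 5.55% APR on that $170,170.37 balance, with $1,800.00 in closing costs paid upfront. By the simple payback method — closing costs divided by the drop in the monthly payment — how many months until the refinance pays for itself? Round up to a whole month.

3 months

Current payment = 221,000 × 6.3%/12 / (1 − (1+0.0052500)^−120) = $2,486.98.
Refinanced payment = 170,170.37 × 0.0046250 / (1 − (1+0.0046250)^−120) = $1,851.01.
Monthly savings = $2,486.98 − $1,851.01 = $635.97.
Break-even = $1,800.00 / $635.97 = 2.83 → 3 months.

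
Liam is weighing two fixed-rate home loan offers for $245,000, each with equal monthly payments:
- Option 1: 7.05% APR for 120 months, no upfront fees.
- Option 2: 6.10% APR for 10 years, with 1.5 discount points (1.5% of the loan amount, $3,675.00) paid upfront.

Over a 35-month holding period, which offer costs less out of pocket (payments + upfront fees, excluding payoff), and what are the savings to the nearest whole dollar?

Option 1: at 7.05% the monthly rate is 0.0058750, so the payment is 245,000 × 0.0058750 / (1 − 1.0058750^−120) = $2,850.98.
Option 2: at 6.10% the monthly rate is 0.0050833, so the payment is 245,000 × 0.0050833 / (1 − 1.0050833^−120) = $2,732.32.
Over 35 months: Option 1 costs 35 × $2,850.98 = $99,784.30; Option 2 costs 35 × $2,732.32 + $3,675.00 = $99,306.20.
Option 2 is cheaper by $99,784.30 − $99,306.20 = $478.10.

Option 2 by $478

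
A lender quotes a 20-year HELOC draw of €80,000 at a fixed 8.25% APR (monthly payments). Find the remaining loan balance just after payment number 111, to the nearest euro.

€58,182

With monthly rate i = 8.25%/12 = 0.0068750, the balance after k of n payments is P · [(1+i)^n − (1+i)^k] / [(1+i)^n − 1].
(1+0.0068750)^240 = 5.17766399 and (1+0.0068750)^111 = 2.13937498, so the balance is 80,000 × (5.17766399 − 2.13937498) / (5.17766399 − 1) = €58,181.59.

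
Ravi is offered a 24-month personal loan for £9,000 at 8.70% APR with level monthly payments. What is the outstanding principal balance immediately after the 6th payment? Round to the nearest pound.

With monthly rate i = 8.7%/12 = 0.0072500, the balance after k of n payments is P · [(1+i)^n − (1+i)^k] / [(1+i)^n − 1].
(1+0.0072500)^24 = 1.18930878 and (1+0.0072500)^6 = 1.04429610, so the balance is 9,000 × (1.18930878 − 1.04429610) / (1.18930878 − 1) = £6,894.10.

£6,894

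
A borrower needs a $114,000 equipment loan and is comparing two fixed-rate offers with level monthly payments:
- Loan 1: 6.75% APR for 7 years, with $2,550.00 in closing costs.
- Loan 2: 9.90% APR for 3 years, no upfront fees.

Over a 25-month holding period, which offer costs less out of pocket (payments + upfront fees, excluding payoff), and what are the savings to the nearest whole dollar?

Loan 1: monthly rate = 6.75%/12 = 0.0056250; payment = 114,000 × 0.0056250 / (1 − (1+0.0056250)^−84) = $1,706.67.
Loan 2: monthly rate = 9.9%/12 = 0.0082500; payment = 114,000 × 0.0082500 / (1 − (1+0.0082500)^−36) = $3,673.11.
Over 25 months: Loan 1 costs 25 × $1,706.67 + $2,550.00 = $45,216.75; Loan 2 costs 25 × $3,673.11 = $91,827.75.
Loan 1 is cheaper by $91,827.75 − $45,216.75 = $46,611.00.

Loan 1 by $46,611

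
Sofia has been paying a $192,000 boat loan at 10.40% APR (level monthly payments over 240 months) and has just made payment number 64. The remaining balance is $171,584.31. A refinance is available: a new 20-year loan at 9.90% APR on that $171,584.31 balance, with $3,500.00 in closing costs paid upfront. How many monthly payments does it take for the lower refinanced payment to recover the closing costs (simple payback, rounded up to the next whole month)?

14 months

Current payment = 192,000 × 10.4%/12 / (1 − (1+0.0086667)^−240) = $1,904.01.
Refinanced payment = 171,584.31 × 0.0082500 / (1 − (1+0.0082500)^−240) = $1,644.47.
Monthly savings = $1,904.01 − $1,644.47 = $259.54.
Break-even = $3,500.00 / $259.54 = 13.49 → 14 months.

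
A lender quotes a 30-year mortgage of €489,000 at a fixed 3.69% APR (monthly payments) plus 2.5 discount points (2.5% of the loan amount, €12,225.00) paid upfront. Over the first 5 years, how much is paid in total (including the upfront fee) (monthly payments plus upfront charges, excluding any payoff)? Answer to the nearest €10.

€147,110

Monthly rate = 3.69%/12 = 0.0030750; payment = 489,000 × 0.0030750 / (1 − (1+0.0030750)^−360) = €2,248.02.
Total outlay = 60 × €2,248.02 + €12,225.00 = €147,106.20.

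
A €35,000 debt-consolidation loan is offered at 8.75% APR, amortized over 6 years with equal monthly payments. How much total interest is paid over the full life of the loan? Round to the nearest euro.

€10,112

At 8.75% the monthly rate is 0.0072917, so the payment is 35,000 × 0.0072917 / (1 − 1.0072917^−72) = €626.56.
Total paid = 72 × €626.56 = €45,112.32; interest = €45,112.32 − €35,000 = €10,112.32.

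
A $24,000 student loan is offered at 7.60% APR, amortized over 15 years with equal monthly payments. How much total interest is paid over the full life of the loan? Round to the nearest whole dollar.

$16,293

At 7.60% the monthly rate is 0.0063333, so the payment is 24,000 × 0.0063333 / (1 − 1.0063333^−180) = $223.85.
Total paid = 180 × $223.85 = $40,293.00; interest = $40,293.00 − $24,000 = $16,293.00.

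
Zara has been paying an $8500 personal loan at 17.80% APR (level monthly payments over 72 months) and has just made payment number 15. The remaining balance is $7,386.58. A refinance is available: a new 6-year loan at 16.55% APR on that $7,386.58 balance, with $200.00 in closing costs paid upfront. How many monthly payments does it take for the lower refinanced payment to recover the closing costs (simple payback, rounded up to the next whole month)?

Current payment = 8,500 × 17.8%/12 / (1 − (1+0.0148333)^−72) = $192.91.
Refinanced payment = 7,386.58 × 0.0137917 / (1 − (1+0.0137917)^−72) = $162.47.
Monthly savings = $192.91 − $162.47 = $30.44.
Break-even = $200.00 / $30.44 = 6.57 → 7 months.

7 months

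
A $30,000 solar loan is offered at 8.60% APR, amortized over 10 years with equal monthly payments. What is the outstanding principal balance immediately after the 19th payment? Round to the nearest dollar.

$26,785

With monthly rate i = 8.6%/12 = 0.0071667, the balance after k of n payments is P · [(1+i)^n − (1+i)^k] / [(1+i)^n − 1].
(1+0.0071667)^120 = 2.35592393 and (1+0.0071667)^19 = 1.14531654, so the balance is 30,000 × (2.35592393 − 1.14531654) / (2.35592393 − 1) = $26,784.85.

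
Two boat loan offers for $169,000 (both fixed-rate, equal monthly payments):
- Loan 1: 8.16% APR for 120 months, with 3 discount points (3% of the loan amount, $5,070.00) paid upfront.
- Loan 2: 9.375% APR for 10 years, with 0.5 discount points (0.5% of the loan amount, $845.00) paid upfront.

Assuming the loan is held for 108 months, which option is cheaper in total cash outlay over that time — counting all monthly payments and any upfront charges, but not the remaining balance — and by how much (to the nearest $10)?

Loan 1: monthly rate = 8.16%/12 = 0.0068000; payment = 169,000 × 0.0068000 / (1 − (1+0.0068000)^−120) = $2,064.75.
Loan 2: monthly rate = 9.375%/12 = 0.0078125; payment = 169,000 × 0.0078125 / (1 − (1+0.0078125)^−120) = $2,175.27.
Over 108 months: Loan 1 costs 108 × $2,064.75 + $5,070.00 = $228,063.00; Loan 2 costs 108 × $2,175.27 + $845.00 = $235,774.16.
Loan 1 is cheaper by $235,774.16 − $228,063.00 = $7,711.16.

Loan 1 by $7,710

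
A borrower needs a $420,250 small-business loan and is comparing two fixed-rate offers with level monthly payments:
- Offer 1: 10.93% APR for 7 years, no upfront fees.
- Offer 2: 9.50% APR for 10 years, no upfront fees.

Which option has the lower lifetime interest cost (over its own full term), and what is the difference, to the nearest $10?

Offer 1: at 10.93% the monthly rate is 0.0091083, so the payment is 420,250 × 0.0091083 / (1 − 1.0091083^−84) = $7,180.25.
Total interest on Offer 1 = 84 × $7,180.25 − $420,250 = $182,891.00.
Offer 2: monthly rate = 9.5%/12 = 0.0079167; payment = 420,250 × 0.0079167 / (1 − (1+0.0079167)^−120) = $5,437.93.
Total interest on Offer 2 = 120 × $5,437.93 − $420,250 = $232,301.60.
Offer 1 is lower by $49,410.60.

Offer 1 by $49,410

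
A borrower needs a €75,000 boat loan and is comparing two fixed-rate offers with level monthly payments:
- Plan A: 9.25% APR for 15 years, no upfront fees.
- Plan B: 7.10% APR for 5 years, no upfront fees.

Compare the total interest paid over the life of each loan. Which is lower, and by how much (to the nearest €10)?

Plan B by €49,620

Plan A: monthly rate = 9.25%/12 = 0.0077083; payment = 75,000 × 0.0077083 / (1 − (1+0.0077083)^−180) = €771.89.
Total interest on Plan A = 180 × €771.89 − €75,000 = €63,940.20.
Plan B: monthly rate = 7.1%/12 = 0.0059167; payment = 75,000 × 0.0059167 / (1 − (1+0.0059167)^−60) = €1,488.63.
Total interest on Plan B = 60 × €1,488.63 − €75,000 = €14,317.80.
Plan B is lower by €49,622.40.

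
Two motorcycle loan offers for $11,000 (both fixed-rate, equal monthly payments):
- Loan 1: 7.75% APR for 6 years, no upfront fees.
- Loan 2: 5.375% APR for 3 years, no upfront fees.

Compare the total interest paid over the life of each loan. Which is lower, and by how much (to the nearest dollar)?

Loan 2 by $1,855

Loan 1: monthly rate = 7.75%/12 = 0.0064583; payment = 11,000 × 0.0064583 / (1 − (1+0.0064583)^−72) = $191.53.
Total interest on Loan 1 = 72 × $191.53 − $11,000 = $2,790.16.
Loan 2: at 5.375% the monthly rate is 0.0044792, so the payment is 11,000 × 0.0044792 / (1 − 1.0044792^−36) = $331.54.
Total interest on Loan 2 = 36 × $331.54 − $11,000 = $935.44.
Loan 2 is lower by $1,854.72.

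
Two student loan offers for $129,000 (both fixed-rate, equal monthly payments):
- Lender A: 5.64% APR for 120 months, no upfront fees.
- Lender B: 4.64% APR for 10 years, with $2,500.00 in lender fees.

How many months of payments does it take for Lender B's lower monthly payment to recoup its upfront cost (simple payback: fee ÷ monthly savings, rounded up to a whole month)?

40 months

Lender A: at 5.64% the monthly rate is 0.0047000, so the payment is 129,000 × 0.0047000 / (1 − 1.0047000^−120) = $1,408.95.
Lender B: monthly rate = 4.64%/12 = 0.0038667; payment = 129,000 × 0.0038667 / (1 − (1+0.0038667)^−120) = $1,345.66.
Monthly savings = $1,408.95 − $1,345.66 = $63.29.
Break-even = $2,500.00 / $63.29 = 39.50 → 40 months.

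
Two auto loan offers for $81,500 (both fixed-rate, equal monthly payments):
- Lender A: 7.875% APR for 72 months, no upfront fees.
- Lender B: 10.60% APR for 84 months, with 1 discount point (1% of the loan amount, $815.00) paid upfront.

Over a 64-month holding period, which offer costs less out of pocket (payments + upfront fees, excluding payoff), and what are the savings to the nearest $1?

Lender B by $2,103

Lender A: at 7.875% the monthly rate is 0.0065625, so the payment is 81,500 × 0.0065625 / (1 − 1.0065625^−72) = $1,423.99.
Lender B: monthly rate = 10.6%/12 = 0.0088333; payment = 81,500 × 0.0088333 / (1 − (1+0.0088333)^−84) = $1,378.40.
Over 64 months: Lender A costs 64 × $1,423.99 = $91,135.36; Lender B costs 64 × $1,378.40 + $815.00 = $89,032.60.
Lender B is cheaper by $91,135.36 − $89,032.60 = $2,102.76.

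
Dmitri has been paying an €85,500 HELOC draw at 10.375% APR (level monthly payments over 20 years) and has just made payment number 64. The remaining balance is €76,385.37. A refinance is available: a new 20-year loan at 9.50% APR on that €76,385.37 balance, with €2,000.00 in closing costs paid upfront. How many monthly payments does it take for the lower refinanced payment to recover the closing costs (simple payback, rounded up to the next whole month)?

Current payment = 85,500 × 10.375%/12 / (1 − (1+0.0086458)^−240) = €846.45.
Refinanced payment = 76,385.37 × 0.0079167 / (1 − (1+0.0079167)^−240) = €712.01.
Monthly savings = €846.45 − €712.01 = €134.44.
Break-even = €2,000.00 / €134.44 = 14.88 → 15 months.

15 months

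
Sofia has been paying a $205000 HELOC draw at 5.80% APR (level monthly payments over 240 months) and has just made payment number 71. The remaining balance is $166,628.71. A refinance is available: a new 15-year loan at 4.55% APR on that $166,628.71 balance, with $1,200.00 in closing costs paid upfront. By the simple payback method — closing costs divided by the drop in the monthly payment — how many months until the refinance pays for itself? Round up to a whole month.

Current payment = 205,000 × 5.8%/12 / (1 − (1+0.0048333)^−240) = $1,445.13.
Refinanced payment = 166,628.71 × 0.0037917 / (1 − (1+0.0037917)^−180) = $1,278.96.
Monthly savings = $1,445.13 − $1,278.96 = $166.17.
Break-even = $1,200.00 / $166.17 = 7.22 → 8 months.

8 months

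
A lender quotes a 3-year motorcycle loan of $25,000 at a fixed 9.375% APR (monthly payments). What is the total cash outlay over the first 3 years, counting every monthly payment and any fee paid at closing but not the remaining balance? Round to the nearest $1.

$28,777

At 9.375% the monthly rate is 0.0078125, so the payment is 25,000 × 0.0078125 / (1 − 1.0078125^−36) = $799.36.
Total outlay = 36 × $799.36 = $28,776.96.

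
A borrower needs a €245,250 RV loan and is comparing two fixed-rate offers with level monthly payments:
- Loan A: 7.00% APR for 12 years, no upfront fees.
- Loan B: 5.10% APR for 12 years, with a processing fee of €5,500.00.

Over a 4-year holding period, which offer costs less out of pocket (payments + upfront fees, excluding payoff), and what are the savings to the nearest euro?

Loan A: at 7.00% the monthly rate is 0.0058333, so the payment is 245,250 × 0.0058333 / (1 − 1.0058333^−144) = €2,522.10.
Loan B: at 5.10% the monthly rate is 0.0042500, so the payment is 245,250 × 0.0042500 / (1 − 1.0042500^−144) = €2,280.62.
Over 48 months: Loan A costs 48 × €2,522.10 = €121,060.80; Loan B costs 48 × €2,280.62 + €5,500.00 = €114,969.76.
Loan B is cheaper by €121,060.80 − €114,969.76 = €6,091.04.

Loan B by €6,091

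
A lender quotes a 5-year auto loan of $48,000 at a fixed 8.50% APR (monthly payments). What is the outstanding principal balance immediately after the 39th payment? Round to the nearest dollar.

$19,153

With monthly rate i = 8.5%/12 = 0.0070833, the balance after k of n payments is P · [(1+i)^n − (1+i)^k] / [(1+i)^n − 1].
(1+0.0070833)^60 = 1.52730060 and (1+0.0070833)^39 = 1.31689436, so the balance is 48,000 × (1.52730060 − 1.31689436) / (1.52730060 − 1) = $19,153.21.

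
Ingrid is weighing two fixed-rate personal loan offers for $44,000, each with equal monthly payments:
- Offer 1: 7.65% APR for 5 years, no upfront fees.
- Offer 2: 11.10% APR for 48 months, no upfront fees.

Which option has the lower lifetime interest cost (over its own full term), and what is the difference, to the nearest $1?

Offer 1: at 7.65% the monthly rate is 0.0063750, so the payment is 44,000 × 0.0063750 / (1 − 1.0063750^−60) = $884.81.
Total interest on Offer 1 = 60 × $884.81 − $44,000 = $9,088.60.
Offer 2: monthly rate = 11.1%/12 = 0.0092500; payment = 44,000 × 0.0092500 / (1 − (1+0.0092500)^−48) = $1,139.34.
Total interest on Offer 2 = 48 × $1,139.34 − $44,000 = $10,688.32.
Offer 1 is lower by $1,599.72.

Offer 1 by $1,600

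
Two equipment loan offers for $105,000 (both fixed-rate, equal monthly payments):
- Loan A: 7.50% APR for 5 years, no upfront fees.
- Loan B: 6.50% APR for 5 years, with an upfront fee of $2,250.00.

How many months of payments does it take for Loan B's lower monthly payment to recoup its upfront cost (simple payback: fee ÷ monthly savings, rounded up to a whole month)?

Loan A: monthly rate = 7.5%/12 = 0.0062500; payment = 105,000 × 0.0062500 / (1 − (1+0.0062500)^−60) = $2,103.98.
Loan B: at 6.50% the monthly rate is 0.0054167, so the payment is 105,000 × 0.0054167 / (1 − 1.0054167^−60) = $2,054.45.
Monthly savings = $2,103.98 − $2,054.45 = $49.53.
Break-even = $2,250.00 / $49.53 = 45.43 → 46 months.

46 months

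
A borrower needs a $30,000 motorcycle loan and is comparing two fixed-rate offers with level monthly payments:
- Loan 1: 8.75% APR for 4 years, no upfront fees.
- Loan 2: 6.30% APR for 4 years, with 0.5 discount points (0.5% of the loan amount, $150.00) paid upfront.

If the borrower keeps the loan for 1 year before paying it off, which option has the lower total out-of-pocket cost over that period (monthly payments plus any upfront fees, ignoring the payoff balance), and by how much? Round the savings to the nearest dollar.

Loan 1: monthly rate = 8.75%/12 = 0.0072917; payment = 30,000 × 0.0072917 / (1 − (1+0.0072917)^−48) = $743.00.
Loan 2: monthly rate = 6.3%/12 = 0.0052500; payment = 30,000 × 0.0052500 / (1 − (1+0.0052500)^−48) = $708.68.
Over 12 months: Loan 1 costs 12 × $743.00 = $8,916.00; Loan 2 costs 12 × $708.68 + $150.00 = $8,654.16.
Loan 2 is cheaper by $8,916.00 − $8,654.16 = $261.84.

Loan 2 by $262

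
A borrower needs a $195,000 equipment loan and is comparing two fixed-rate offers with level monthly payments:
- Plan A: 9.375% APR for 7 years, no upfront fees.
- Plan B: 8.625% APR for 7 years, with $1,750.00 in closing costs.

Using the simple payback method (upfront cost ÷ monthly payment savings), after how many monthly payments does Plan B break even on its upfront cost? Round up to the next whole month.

24 months

Plan A: at 9.375% the monthly rate is 0.0078125, so the payment is 195,000 × 0.0078125 / (1 − 1.0078125^−84) = $3,174.61.
Plan B: at 8.625% the monthly rate is 0.0071875, so the payment is 195,000 × 0.0071875 / (1 − 1.0071875^−84) = $3,100.39.
Monthly savings = $3,174.61 − $3,100.39 = $74.22.
Break-even = $1,750.00 / $74.22 = 23.58 → 24 months.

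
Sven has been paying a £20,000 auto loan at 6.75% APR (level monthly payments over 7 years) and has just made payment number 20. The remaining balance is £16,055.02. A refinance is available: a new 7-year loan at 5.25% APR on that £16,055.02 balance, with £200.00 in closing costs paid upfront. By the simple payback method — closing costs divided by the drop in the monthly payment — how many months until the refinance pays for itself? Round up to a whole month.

3 months

Current payment = 20,000 × 6.75%/12 / (1 − (1+0.0056250)^−84) = £299.42.
Refinanced payment = 16,055.02 × 0.0043750 / (1 − (1+0.0043750)^−84) = £228.81.
Monthly savings = £299.42 − £228.81 = £70.61.
Break-even = £200.00 / £70.61 = 2.83 → 3 months.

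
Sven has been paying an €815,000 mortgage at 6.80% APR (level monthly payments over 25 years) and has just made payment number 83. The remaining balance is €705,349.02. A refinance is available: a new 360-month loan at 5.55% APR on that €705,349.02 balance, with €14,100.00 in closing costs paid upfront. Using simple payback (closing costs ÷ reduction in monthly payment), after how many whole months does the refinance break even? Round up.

9 months

Current payment = 815,000 × 6.8%/12 / (1 − (1+0.0056667)^−300) = €5,656.69.
Refinanced payment = 705,349.02 × 0.0046250 / (1 − (1+0.0046250)^−360) = €4,027.05.
Monthly savings = €5,656.69 − €4,027.05 = €1,629.64.
Break-even = €14,100.00 / €1,629.64 = 8.65 → 9 months.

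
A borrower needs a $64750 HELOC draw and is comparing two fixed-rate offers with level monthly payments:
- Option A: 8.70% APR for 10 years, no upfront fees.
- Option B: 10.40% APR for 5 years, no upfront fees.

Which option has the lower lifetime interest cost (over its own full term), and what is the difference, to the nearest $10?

Option B by $13,860

Option A: at 8.70% the monthly rate is 0.0072500, so the payment is 64,750 × 0.0072500 / (1 − 1.0072500^−120) = $809.75.
Total interest on Option A = 120 × $809.75 − $64,750 = $32,420.00.
Option B: at 10.40% the monthly rate is 0.0086667, so the payment is 64,750 × 0.0086667 / (1 − 1.0086667^−60) = $1,388.52.
Total interest on Option B = 60 × $1,388.52 − $64,750 = $18,561.20.
Option B is lower by $13,858.80.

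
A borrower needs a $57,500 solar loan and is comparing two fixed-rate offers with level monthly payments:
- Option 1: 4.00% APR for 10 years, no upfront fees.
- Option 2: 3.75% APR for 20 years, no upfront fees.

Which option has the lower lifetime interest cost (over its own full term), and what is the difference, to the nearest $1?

Option 1: monthly rate = 4%/12 = 0.0033333; payment = 57,500 × 0.0033333 / (1 − (1+0.0033333)^−120) = $582.16.
Total interest on Option 1 = 120 × $582.16 − $57,500 = $12,359.20.
Option 2: at 3.75% the monthly rate is 0.0031250, so the payment is 57,500 × 0.0031250 / (1 − 1.0031250^−240) = $340.91.
Total interest on Option 2 = 240 × $340.91 − $57,500 = $24,318.40.
Option 1 is lower by $11,959.20.

Option 1 by $11,959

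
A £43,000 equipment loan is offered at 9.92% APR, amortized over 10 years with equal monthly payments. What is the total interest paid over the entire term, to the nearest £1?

£24,961

At 9.92% the monthly rate is 0.0082667, so the payment is 43,000 × 0.0082667 / (1 − 1.0082667^−120) = £566.34.
Total paid = 120 × £566.34 = £67,960.80; interest = £67,960.80 − £43,000 = £24,960.80.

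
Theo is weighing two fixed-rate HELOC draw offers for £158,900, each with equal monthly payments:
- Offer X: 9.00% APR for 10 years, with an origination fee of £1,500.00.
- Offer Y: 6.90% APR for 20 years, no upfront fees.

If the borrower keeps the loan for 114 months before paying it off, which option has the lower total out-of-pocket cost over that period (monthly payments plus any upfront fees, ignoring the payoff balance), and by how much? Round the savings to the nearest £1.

Offer X: monthly rate = 9%/12 = 0.0075000; payment = 158,900 × 0.0075000 / (1 − (1+0.0075000)^−120) = £2,012.88.
Offer Y: at 6.90% the monthly rate is 0.0057500, so the payment is 158,900 × 0.0057500 / (1 − 1.0057500^−240) = £1,222.43.
Over 114 months: Offer X costs 114 × £2,012.88 + £1,500.00 = £230,968.32; Offer Y costs 114 × £1,222.43 = £139,357.02.
Offer Y is cheaper by £230,968.32 − £139,357.02 = £91,611.30.

Offer Y by £91,611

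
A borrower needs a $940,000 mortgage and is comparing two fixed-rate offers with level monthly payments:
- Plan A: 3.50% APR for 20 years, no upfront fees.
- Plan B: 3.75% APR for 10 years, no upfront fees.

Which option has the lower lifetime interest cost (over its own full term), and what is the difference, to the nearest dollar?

Plan B by $179,698

Plan A: at 3.50% the monthly rate is 0.0029167, so the payment is 940,000 × 0.0029167 / (1 − 1.0029167^−240) = $5,451.62.
Total interest on Plan A = 240 × $5,451.62 − $940,000 = $368,388.80.
Plan B: monthly rate = 3.75%/12 = 0.0031250; payment = 940,000 × 0.0031250 / (1 − (1+0.0031250)^−120) = $9,405.76.
Total interest on Plan B = 120 × $9,405.76 − $940,000 = $188,691.20.
Plan B is lower by $179,697.60.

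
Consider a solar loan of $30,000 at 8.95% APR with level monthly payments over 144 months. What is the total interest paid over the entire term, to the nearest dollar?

$19,041

Monthly rate = 8.95%/12 = 0.0074583; payment = 30,000 × 0.0074583 / (1 − (1+0.0074583)^−144) = $340.56.
Total paid = 144 × $340.56 = $49,040.64; interest = $49,040.64 − $30,000 = $19,040.64.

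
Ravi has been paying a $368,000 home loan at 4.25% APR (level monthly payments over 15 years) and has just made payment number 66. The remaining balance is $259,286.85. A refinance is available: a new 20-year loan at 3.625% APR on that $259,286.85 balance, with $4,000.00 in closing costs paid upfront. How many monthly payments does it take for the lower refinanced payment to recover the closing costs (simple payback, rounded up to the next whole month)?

4 months

Current payment = 368,000 × 4.25%/12 / (1 − (1+0.0035417)^−180) = $2,768.38.
Refinanced payment = 259,286.85 × 0.0030208 / (1 − (1+0.0030208)^−240) = $1,520.47.
Monthly savings = $2,768.38 − $1,520.47 = $1,247.91.
Break-even = $4,000.00 / $1,247.91 = 3.21 → 4 months.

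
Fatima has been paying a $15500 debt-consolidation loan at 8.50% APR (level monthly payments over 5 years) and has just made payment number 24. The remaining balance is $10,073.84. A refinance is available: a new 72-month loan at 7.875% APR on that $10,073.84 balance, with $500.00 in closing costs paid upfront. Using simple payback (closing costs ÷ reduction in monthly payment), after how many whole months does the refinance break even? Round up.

4 months

Current payment = 15,500 × 8.5%/12 / (1 − (1+0.0070833)^−60) = $318.01.
Refinanced payment = 10,073.84 × 0.0065625 / (1 − (1+0.0065625)^−72) = $176.01.
Monthly savings = $318.01 − $176.01 = $142.00.
Break-even = $500.00 / $142.00 = 3.52 → 4 months.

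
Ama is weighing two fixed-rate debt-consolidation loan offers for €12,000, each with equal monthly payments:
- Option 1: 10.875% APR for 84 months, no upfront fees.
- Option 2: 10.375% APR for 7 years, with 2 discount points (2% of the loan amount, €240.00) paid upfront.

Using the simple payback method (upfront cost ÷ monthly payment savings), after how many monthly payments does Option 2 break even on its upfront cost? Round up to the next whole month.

Option 1: at 10.875% the monthly rate is 0.0090625, so the payment is 12,000 × 0.0090625 / (1 − 1.0090625^−84) = €204.68.
Option 2: at 10.375% the monthly rate is 0.0086458, so the payment is 12,000 × 0.0086458 / (1 − 1.0086458^−84) = €201.55.
Monthly savings = €204.68 − €201.55 = €3.13.
Break-even = €240.00 / €3.13 = 76.68 → 77 months.

77 months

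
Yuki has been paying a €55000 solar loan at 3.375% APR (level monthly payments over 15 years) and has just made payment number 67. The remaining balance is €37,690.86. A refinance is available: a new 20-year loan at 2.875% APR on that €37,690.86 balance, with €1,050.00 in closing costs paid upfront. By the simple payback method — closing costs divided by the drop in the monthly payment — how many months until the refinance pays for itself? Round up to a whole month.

Current payment = 55,000 × 3.375%/12 / (1 − (1+0.0028125)^−180) = €389.82.
Refinanced payment = 37,690.86 × 0.0023958 / (1 − (1+0.0023958)^−240) = €206.68.
Monthly savings = €389.82 − €206.68 = €183.14.
Break-even = €1,050.00 / €183.14 = 5.73 → 6 months.

6 months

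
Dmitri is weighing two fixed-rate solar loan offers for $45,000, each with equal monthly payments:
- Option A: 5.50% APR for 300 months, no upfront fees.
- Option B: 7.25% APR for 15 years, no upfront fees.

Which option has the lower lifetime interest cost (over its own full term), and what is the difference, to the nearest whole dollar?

Option B by $8,960

Option A: at 5.50% the monthly rate is 0.0045833, so the payment is 45,000 × 0.0045833 / (1 − 1.0045833^−300) = $276.34.
Total interest on Option A = 300 × $276.34 − $45,000 = $37,902.00.
Option B: monthly rate = 7.25%/12 = 0.0060417; payment = 45,000 × 0.0060417 / (1 − (1+0.0060417)^−180) = $410.79.
Total interest on Option B = 180 × $410.79 − $45,000 = $28,942.20.
Option B is lower by $8,959.80.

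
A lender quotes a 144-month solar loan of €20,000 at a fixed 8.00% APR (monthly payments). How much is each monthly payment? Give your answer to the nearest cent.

At 8.00% the monthly rate is 0.0066667, so the payment is 20,000 × 0.0066667 / (1 − 1.0066667^−144) = €216.49.

€216.49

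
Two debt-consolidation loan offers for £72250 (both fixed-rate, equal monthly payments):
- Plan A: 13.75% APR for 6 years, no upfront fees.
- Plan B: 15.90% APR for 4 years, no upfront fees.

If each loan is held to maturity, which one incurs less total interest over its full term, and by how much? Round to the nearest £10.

Plan A: at 13.75% the monthly rate is 0.0114583, so the payment is 72,250 × 0.0114583 / (1 − 1.0114583^−72) = £1,479.11.
Total interest on Plan A = 72 × £1,479.11 − £72,250 = £34,245.92.
Plan B: at 15.90% the monthly rate is 0.0132500, so the payment is 72,250 × 0.0132500 / (1 − 1.0132500^−48) = £2,043.89.
Total interest on Plan B = 48 × £2,043.89 − £72,250 = £25,856.72.
Plan B is lower by £8,389.20.

Plan B by £8,390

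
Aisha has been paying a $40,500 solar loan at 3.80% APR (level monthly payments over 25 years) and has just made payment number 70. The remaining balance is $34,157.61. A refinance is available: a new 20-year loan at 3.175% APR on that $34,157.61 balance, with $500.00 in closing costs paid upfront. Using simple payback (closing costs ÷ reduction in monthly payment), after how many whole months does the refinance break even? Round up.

30 months

Current payment = 40,500 × 3.8%/12 / (1 − (1+0.0031667)^−300) = $209.33.
Refinanced payment = 34,157.61 × 0.0026458 / (1 − (1+0.0026458)^−240) = $192.44.
Monthly savings = $209.33 − $192.44 = $16.89.
Break-even = $500.00 / $16.89 = 29.60 → 30 months.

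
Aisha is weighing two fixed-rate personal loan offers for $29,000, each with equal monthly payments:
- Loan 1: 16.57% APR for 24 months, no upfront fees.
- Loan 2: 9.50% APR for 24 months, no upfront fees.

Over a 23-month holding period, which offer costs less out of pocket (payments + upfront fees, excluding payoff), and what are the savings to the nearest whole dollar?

Loan 1: monthly rate = 16.57%/12 = 0.0138083; payment = 29,000 × 0.0138083 / (1 − (1+0.0138083)^−24) = $1,427.84.
Loan 2: monthly rate = 9.5%/12 = 0.0079167; payment = 29,000 × 0.0079167 / (1 − (1+0.0079167)^−24) = $1,331.52.
Over 23 months: Loan 1 costs 23 × $1,427.84 = $32,840.32; Loan 2 costs 23 × $1,331.52 = $30,624.96.
Loan 2 is cheaper by $32,840.32 − $30,624.96 = $2,215.36.

Loan 2 by $2,215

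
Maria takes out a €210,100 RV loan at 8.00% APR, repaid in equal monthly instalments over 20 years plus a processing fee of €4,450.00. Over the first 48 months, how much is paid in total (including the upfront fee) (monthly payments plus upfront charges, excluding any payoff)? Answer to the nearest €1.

€88,803

At 8.00% the monthly rate is 0.0066667, so the payment is 210,100 × 0.0066667 / (1 − 1.0066667^−240) = €1,757.36.
Total outlay = 48 × €1,757.36 + €4,450.00 = €88,803.28.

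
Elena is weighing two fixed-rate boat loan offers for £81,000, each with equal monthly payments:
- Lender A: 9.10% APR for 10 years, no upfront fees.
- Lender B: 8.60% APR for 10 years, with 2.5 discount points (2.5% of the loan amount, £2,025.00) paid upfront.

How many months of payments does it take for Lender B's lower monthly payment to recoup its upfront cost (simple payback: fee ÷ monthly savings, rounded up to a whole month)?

Lender A: at 9.10% the monthly rate is 0.0075833, so the payment is 81,000 × 0.0075833 / (1 − 1.0075833^−120) = £1,030.46.
Lender B: monthly rate = 8.6%/12 = 0.0071667; payment = 81,000 × 0.0071667 / (1 − (1+0.0071667)^−120) = £1,008.62.
Monthly savings = £1,030.46 − £1,008.62 = £21.84.
Break-even = £2,025.00 / £21.84 = 92.72 → 93 months.

93 months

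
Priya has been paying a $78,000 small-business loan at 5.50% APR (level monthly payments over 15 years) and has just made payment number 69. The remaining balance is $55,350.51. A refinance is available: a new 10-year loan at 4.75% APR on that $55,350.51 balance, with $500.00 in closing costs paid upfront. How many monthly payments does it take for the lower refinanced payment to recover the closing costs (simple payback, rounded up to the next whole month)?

Current payment = 78,000 × 5.5%/12 / (1 − (1+0.0045833)^−180) = $637.33.
Refinanced payment = 55,350.51 × 0.0039583 / (1 − (1+0.0039583)^−120) = $580.34.
Monthly savings = $637.33 − $580.34 = $56.99.
Break-even = $500.00 / $56.99 = 8.77 → 9 months.

9 months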